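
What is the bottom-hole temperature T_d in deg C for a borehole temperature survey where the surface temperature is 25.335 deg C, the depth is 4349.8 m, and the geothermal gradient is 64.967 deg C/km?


T_d = T_surf + grad * d / 1000
T_d = 25.335 + 64.967 * 4349.8 / 1000
T_d = 307.93 deg C


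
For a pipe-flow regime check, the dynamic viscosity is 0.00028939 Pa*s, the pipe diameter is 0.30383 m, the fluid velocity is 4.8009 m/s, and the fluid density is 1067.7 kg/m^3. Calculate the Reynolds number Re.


Re = rho * vel * D / mu
Re = 1067.7 * 4.8009 * 0.30383 / 0.00028939
Re = 5.3817e+06


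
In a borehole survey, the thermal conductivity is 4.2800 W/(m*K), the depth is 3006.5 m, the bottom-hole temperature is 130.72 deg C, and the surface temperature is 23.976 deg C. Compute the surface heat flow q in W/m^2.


Step 1: grad = (T_d - T_surf)/d * 1000 = (130.72 - 23.976)/3006.5 * 1000 = 35.50441 deg C/km
Step 2: q = k * grad / 1000 = 4.28 * 35.50441 / 1000 = 0.15196 W/m^2
q = 0.15196 W/m^2


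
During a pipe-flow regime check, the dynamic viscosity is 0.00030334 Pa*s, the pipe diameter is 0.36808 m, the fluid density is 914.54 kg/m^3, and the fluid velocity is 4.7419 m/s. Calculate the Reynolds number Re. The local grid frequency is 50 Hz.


Re = rho * vel * D / mu
Re = 914.54 * 4.7419 * 0.36808 / 0.00030334
Re = 5.2622e+06


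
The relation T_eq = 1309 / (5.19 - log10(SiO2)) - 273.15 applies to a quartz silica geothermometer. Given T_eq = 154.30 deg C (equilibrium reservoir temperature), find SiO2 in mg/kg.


SiO2 = 10^(5.19 - 1309/(T_eq + 273.15))
SiO2 = 10^(5.19 - 1309/(154.30 + 273.15))
SiO2 = 134.17 mg/kg


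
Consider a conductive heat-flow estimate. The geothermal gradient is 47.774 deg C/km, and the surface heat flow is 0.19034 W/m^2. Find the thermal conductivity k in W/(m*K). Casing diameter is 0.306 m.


k = q * 1000 / grad
k = 0.19034 * 1000 / 47.774
k = 3.9842 W/(m*K)


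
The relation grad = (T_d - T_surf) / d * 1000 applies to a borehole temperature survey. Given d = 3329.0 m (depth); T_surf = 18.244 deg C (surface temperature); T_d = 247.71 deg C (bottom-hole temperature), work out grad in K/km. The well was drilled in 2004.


grad = (T_d - T_surf) / d * 1000
grad = (247.71 - 18.244) / 3329.0 * 1000
grad = 68.92941 deg C/km
Convert: 68.92941 deg C/km * 1.0 = 68.929 K/km
grad = 68.929 K/km


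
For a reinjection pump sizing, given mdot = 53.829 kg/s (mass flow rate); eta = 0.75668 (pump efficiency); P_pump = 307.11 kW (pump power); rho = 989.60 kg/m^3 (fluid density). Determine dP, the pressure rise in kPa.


dP = P_pump * rho * eta / mdot
dP = 307.11 * 989.60 * 0.75668 / 53.829
dP = 4272.2 kPa


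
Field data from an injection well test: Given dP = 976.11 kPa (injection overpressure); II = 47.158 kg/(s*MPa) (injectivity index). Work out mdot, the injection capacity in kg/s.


mdot = II * dP / 1000
mdot = 47.158 * 976.11 / 1000
mdot = 46.031 kg/s


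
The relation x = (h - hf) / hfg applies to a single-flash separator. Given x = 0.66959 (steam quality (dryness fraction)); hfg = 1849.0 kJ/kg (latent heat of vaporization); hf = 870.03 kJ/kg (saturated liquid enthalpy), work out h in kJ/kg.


h = hf + x * hfg
h = 870.03 + 0.66959 * 1849.0
h = 2108.1 kJ/kg


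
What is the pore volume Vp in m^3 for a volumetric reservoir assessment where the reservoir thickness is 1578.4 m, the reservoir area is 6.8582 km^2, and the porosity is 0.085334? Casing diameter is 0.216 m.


Vp = A * 1e6 * hr * phi
Vp = 6.8582 * 1e6 * 1578.4 * 0.085334
Vp = 9.2374e+08 m^3


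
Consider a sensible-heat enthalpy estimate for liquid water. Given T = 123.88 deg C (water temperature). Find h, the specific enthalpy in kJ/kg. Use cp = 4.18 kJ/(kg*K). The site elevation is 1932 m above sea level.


h = cp * T
h = 4.18 * 123.88
h = 517.82 kJ/kg


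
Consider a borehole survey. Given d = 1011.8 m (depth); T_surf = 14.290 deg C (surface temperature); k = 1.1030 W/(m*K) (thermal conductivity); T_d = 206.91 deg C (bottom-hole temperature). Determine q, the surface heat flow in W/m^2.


Step 1: grad = (T_d - T_surf)/d * 1000 = (206.91 - 14.29)/1011.8 * 1000 = 190.3736 deg C/km
Step 2: q = k * grad / 1000 = 1.103 * 190.3736 / 1000 = 0.20998 W/m^2
q = 0.20998 W/m^2


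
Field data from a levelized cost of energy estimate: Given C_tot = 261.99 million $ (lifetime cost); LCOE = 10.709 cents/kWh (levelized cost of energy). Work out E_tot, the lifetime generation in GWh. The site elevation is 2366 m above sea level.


E_tot = C_tot / LCOE * 100
E_tot = 261.99 / 10.709 * 100
E_tot = 2446.4 GWh


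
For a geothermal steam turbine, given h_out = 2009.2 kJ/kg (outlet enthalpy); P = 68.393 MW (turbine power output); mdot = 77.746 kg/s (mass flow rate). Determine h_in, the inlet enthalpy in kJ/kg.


h_in = h_out + P * 1000 / mdot
h_in = 2009.2 + 68.393 * 1000 / 77.746
h_in = 2888.9 kJ/kg


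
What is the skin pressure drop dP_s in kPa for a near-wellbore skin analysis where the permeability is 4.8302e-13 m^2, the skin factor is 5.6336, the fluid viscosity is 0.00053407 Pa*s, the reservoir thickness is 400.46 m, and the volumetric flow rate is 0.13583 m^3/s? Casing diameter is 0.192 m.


dP_s = S * q * mu / (2*pi*k*hr) / 1000
dP_s = 5.6336 * 0.13583 * 0.00053407 / (2*pi*4.8302e-13*400.46) / 1000
dP_s = 336.26 kPa


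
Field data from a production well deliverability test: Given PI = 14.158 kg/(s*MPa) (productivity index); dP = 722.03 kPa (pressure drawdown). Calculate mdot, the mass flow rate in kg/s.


mdot = PI * dP / 1000
mdot = 14.158 * 722.03 / 1000
mdot = 10.223 kg/s


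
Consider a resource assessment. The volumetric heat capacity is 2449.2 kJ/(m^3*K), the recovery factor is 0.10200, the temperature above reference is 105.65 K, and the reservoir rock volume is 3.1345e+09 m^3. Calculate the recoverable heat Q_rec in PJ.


Step 1: Q_s = Vr*rhoc*dT/1e12 = 3.1345e+09*2449.2*105.65/1e12 = 811.0769 PJ
Step 2: Q_rec = Q_s * RF = 811.0769 * 0.102 = 82.730 PJ
Q_rec = 82.730 PJ


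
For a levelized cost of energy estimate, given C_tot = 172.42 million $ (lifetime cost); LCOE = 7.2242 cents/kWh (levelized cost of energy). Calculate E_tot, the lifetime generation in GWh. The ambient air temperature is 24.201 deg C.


E_tot = C_tot / LCOE * 100
E_tot = 172.42 / 7.2242 * 100
E_tot = 2386.7 GWh


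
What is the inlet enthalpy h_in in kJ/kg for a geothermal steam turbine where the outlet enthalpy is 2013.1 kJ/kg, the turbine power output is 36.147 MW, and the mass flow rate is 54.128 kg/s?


h_in = h_out + P * 1000 / mdot
h_in = 2013.1 + 36.147 * 1000 / 54.128
h_in = 2680.9 kJ/kg


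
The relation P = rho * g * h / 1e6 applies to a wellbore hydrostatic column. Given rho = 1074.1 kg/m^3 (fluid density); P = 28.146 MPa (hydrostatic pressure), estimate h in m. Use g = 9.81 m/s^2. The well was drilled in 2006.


h = P * 1e6 / (g * rho)
h = 28.146 * 1e6 / (9.81 * 1074.1)
h = 2671.2 m


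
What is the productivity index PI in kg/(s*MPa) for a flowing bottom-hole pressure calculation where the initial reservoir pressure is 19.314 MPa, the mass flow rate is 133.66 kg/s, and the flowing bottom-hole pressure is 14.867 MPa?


PI = mdot / (P_i - P_wf)
PI = 133.66 / (19.314 - 14.867)
PI = 30.056 kg/(s*MPa)


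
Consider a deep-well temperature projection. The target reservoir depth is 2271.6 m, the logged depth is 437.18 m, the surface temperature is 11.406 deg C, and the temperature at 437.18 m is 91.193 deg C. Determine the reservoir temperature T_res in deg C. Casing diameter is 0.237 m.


Step 1: grad = (T_d1 - T_surf)/d1 * 1000 = (91.193 - 11.406)/437.18 * 1000 = 182.5038 deg C/km
Step 2: T_res = T_surf + grad*d2/1000 = 11.406 + 182.5038*2271.6/1000 = 425.98 deg C
T_res = 425.98 deg C


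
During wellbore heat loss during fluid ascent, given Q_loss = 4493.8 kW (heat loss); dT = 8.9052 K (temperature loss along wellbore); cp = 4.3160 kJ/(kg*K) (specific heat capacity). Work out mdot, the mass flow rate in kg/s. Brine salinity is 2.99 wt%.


mdot = Q_loss / (cp * dT)
mdot = 4493.8 / (4.3160 * 8.9052)
mdot = 116.92 kg/s


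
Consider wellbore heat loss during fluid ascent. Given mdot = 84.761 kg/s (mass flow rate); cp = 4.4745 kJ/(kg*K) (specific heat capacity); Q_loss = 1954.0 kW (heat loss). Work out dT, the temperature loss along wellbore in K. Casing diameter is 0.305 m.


dT = Q_loss / (mdot * cp)
dT = 1954.0 / (84.761 * 4.4745)
dT = 5.1521 K


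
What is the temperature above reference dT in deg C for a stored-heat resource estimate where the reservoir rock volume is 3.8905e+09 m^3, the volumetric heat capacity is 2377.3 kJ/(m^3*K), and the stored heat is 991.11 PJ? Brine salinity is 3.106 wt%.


dT = Q_s * 1e12 / (Vr * rhoc)
dT = 991.11 * 1e12 / (3.8905e+09 * 2377.3)
dT = 107.1599 K
Convert (temperature difference, 1 K = 1 deg C): 107.1599 K = 107.1599 deg C
dT = 107.16 deg C


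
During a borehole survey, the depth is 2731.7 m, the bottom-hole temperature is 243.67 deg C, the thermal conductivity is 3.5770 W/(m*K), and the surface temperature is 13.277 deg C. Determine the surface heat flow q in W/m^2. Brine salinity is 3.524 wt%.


Step 1: grad = (T_d - T_surf)/d * 1000 = (243.67 - 13.277)/2731.7 * 1000 = 84.34052 deg C/km
Step 2: q = k * grad / 1000 = 3.577 * 84.34052 / 1000 = 0.30169 W/m^2
q = 0.30169 W/m^2


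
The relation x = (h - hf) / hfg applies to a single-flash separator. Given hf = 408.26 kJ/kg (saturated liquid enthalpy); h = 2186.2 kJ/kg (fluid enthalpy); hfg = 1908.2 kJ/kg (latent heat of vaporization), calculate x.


x = (h - hf) / hfg
x = (2186.2 - 408.26) / 1908.2
x = 0.93174


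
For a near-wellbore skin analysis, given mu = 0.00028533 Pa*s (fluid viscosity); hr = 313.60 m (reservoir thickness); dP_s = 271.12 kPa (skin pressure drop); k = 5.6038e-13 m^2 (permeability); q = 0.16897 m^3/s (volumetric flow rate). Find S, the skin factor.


S = dP_s * 1000 * 2*pi*k*hr / (q*mu)
S = 271.12 * 1000 * 2*pi*5.6038e-13*313.60 / (0.16897*0.00028533)
S = 6.2093


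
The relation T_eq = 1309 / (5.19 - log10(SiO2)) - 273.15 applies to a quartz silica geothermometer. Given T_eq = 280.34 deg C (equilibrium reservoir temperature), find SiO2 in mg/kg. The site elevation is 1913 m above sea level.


SiO2 = 10^(5.19 - 1309/(T_eq + 273.15))
SiO2 = 10^(5.19 - 1309/(280.34 + 273.15))
SiO2 = 668.35 mg/kg


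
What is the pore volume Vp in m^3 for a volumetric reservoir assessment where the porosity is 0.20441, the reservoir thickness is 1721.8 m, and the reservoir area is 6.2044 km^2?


Vp = A * 1e6 * hr * phi
Vp = 6.2044 * 1e6 * 1721.8 * 0.20441
Vp = 2.1837e+09 m^3


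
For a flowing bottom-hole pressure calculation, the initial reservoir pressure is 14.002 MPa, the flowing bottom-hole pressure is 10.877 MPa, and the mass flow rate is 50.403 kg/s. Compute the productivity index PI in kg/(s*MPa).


PI = mdot / (P_i - P_wf)
PI = 50.403 / (14.002 - 10.877)
PI = 16.129 kg/(s*MPa)


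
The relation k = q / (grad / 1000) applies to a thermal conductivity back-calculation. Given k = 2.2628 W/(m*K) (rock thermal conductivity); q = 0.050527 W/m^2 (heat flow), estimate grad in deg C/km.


grad = q / k * 1000
grad = 0.050527 / 2.2628 * 1000
grad = 22.329 deg C/km


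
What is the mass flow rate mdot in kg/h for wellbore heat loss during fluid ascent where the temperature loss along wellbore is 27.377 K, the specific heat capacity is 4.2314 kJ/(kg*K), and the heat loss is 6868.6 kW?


mdot = Q_loss / (cp * dT)
mdot = 6868.6 / (4.2314 * 27.377)
mdot = 59.29230 kg/s
Convert: 59.29230 kg/s * 3600.0 = 2.1345e+05 kg/h
mdot = 2.1345e+05 kg/h


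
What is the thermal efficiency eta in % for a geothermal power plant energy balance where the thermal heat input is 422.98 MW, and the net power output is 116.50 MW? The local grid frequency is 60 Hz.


eta = W_net / Q_in * 100
eta = 116.50 / 422.98 * 100
eta = 27.543 %


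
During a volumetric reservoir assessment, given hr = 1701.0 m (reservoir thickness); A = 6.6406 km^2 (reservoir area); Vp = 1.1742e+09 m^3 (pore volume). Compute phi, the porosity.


phi = Vp / (A * 1e6 * hr)
phi = 1.1742e+09 / (6.6406 * 1e6 * 1701.0)
phi = 0.10395


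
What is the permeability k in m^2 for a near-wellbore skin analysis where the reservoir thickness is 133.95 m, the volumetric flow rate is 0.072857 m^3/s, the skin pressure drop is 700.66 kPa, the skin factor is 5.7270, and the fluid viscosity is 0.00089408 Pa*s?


k = S*q*mu / (2*pi*dP_s*1000*hr)
k = 5.7270*0.072857*0.00089408 / (2*pi*700.66*1000*133.95)
k = 6.3262e-13 m^2


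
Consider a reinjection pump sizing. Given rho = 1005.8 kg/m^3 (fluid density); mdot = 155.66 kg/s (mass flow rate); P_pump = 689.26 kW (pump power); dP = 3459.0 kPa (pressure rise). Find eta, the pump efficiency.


eta = mdot * dP / (rho * P_pump)
eta = 155.66 * 3459.0 / (1005.8 * 689.26)
eta = 0.77666


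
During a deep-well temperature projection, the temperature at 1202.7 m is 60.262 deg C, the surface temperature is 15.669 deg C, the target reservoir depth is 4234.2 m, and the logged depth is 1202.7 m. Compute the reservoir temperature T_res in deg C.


Step 1: grad = (T_d1 - T_surf)/d1 * 1000 = (60.262 - 15.669)/1202.7 * 1000 = 37.07741 deg C/km
Step 2: T_res = T_surf + grad*d2/1000 = 15.669 + 37.07741*4234.2/1000 = 172.66 deg C
T_res = 172.66 deg C


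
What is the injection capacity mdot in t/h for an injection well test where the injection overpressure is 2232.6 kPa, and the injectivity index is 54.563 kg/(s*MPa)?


mdot = II * dP / 1000
mdot = 54.563 * 2232.6 / 1000
mdot = 121.8174 kg/s
Convert: 121.8174 kg/s * 3.6 = 438.54 t/h
mdot = 438.54 t/h


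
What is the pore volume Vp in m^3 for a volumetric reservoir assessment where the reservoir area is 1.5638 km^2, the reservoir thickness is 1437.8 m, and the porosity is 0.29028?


Vp = A * 1e6 * hr * phi
Vp = 1.5638 * 1e6 * 1437.8 * 0.29028
Vp = 6.5267e+08 m^3


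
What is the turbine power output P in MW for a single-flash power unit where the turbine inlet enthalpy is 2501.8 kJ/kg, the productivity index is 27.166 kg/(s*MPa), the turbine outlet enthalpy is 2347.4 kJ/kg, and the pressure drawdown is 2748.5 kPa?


Step 1: mdot = PI * dP / 1000 = 27.166 * 2748.5 / 1000 = 74.66575 kg/s
Step 2: P = mdot*(h_in - h_out)/1000 = 74.66575*(2501.8 - 2347.4)/1000 = 11.528 MW
P = 11.528 MW


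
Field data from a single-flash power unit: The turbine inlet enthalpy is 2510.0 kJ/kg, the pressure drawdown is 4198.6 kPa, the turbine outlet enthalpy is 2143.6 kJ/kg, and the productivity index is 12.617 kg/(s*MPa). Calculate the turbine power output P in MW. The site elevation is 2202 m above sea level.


Step 1: mdot = PI * dP / 1000 = 12.617 * 4198.6 / 1000 = 52.97374 kg/s
Step 2: P = mdot*(h_in - h_out)/1000 = 52.97374*(2510.0 - 2143.6)/1000 = 19.410 MW
P = 19.410 MW


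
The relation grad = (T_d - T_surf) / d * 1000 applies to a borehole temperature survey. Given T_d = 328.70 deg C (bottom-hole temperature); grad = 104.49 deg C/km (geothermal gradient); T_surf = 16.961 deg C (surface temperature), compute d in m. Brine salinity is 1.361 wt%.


d = (T_d - T_surf) / grad * 1000
d = (328.70 - 16.961) / 104.49 * 1000
d = 2983.4 m


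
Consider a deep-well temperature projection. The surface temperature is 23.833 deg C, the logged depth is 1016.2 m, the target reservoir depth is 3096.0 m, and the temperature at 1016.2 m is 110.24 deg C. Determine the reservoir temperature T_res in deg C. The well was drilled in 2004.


Step 1: grad = (T_d1 - T_surf)/d1 * 1000 = (110.24 - 23.833)/1016.2 * 1000 = 85.02952 deg C/km
Step 2: T_res = T_surf + grad*d2/1000 = 23.833 + 85.02952*3096.0/1000 = 287.08 deg C
T_res = 287.08 deg C


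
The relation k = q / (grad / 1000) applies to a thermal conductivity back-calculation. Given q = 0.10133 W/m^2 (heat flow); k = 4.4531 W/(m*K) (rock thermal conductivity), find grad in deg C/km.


grad = q / k * 1000
grad = 0.10133 / 4.4531 * 1000
grad = 22.755 deg C/km


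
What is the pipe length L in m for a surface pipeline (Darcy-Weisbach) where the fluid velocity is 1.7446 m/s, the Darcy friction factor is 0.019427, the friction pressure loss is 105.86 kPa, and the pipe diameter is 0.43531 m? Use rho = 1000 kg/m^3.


L = dP*1000*D / (f*rho*vel^2/2)
L = 105.86*1000*0.43531 / (0.019427*1000*1.7446^2/2)
L = 1558.7 m


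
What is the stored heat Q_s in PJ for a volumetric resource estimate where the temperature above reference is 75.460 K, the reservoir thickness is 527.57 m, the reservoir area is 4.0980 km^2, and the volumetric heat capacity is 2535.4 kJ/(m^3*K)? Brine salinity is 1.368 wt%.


Step 1: Vr = A*1e6*hr = 4.098*1e6*527.57 = 2.161982e+09 m^3
Step 2: Q_s = Vr*rhoc*dT/1e12 = 2.161982e+09*2535.4*75.46/1e12 = 413.63 PJ
Q_s = 413.63 PJ


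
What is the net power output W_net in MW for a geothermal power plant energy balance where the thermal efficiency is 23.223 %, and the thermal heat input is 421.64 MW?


W_net = eta / 100 * Q_in
W_net = 23.223 / 100 * 421.64
W_net = 97.917 MW


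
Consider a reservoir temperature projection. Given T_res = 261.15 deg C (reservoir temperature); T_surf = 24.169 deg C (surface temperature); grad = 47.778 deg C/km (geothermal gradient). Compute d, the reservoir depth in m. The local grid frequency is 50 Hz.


d = (T_res - T_surf) / grad * 1000
d = (261.15 - 24.169) / 47.778 * 1000
d = 4960.0 m


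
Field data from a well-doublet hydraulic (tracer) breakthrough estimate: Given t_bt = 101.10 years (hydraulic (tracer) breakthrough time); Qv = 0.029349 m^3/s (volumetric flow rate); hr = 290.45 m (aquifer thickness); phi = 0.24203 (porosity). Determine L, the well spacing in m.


L = sqrt(t_bt*365.25*86400*3*Qv / (pi*hr*phi))
L = sqrt(101.10*365.25*86400*3*0.029349 / (pi*290.45*0.24203))
L = 1127.8 m


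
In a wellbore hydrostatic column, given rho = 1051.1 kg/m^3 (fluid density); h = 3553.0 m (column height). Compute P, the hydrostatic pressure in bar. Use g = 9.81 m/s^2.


P = rho * g * h / 1e6
P = 1051.1 * 9.81 * 3553.0 / 1e6
P = 36.63602 MPa
Convert: 36.63602 MPa * 10.0 = 366.36 bar
P = 366.36 bar


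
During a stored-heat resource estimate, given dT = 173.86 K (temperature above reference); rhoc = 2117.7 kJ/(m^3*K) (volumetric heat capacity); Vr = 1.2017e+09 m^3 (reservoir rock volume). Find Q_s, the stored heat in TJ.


Q_s = Vr * rhoc * dT / 1e12
Q_s = 1.2017e+09 * 2117.7 * 173.86 / 1e12
Q_s = 442.4459 PJ
Convert: 442.4459 PJ * 1000.0 = 4.4245e+05 TJ
Q_s = 4.4245e+05 TJ


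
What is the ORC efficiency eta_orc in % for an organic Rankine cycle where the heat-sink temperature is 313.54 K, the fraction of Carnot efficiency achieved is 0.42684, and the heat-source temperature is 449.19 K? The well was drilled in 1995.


eta_orc = (1 - Tc/Th) * f * 100
eta_orc = (1 - 313.54/449.19) * 0.42684 * 100
eta_orc = 12.890 %


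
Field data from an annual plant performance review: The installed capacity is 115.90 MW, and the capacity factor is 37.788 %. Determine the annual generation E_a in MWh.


E_a = CF / 100 * cap * 8760
E_a = 37.788 / 100 * 115.90 * 8760
E_a = 3.8366e+05 MWh


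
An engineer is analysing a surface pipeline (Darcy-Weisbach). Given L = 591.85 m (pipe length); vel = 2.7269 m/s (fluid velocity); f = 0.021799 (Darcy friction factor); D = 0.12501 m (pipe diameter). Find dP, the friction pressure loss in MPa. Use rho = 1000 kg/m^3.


dP = f * (L/D) * (rho*vel^2/2) / 1000
dP = 0.021799 * (591.85/0.12501) * (1000*2.7269^2/2) / 1000
dP = 383.7178 kPa
Convert: 383.7178 kPa * 0.001 = 0.38372 MPa
dP = 0.38372 MPa


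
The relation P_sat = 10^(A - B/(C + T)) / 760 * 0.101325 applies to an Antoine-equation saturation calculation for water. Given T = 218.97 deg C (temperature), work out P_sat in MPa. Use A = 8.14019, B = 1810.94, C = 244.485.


P_sat = 10^(A - B/(C + T)) / 760 * 0.101325
P_sat = 10^(8.14019 - 1810.94/(244.485 + 218.97)) / 760 * 0.101325
P_sat = 2.2783 MPa


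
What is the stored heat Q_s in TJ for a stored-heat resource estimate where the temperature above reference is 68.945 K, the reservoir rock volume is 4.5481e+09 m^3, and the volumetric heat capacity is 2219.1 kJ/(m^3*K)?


Q_s = Vr * rhoc * dT / 1e12
Q_s = 4.5481e+09 * 2219.1 * 68.945 / 1e12
Q_s = 695.8404 PJ
Convert: 695.8404 PJ * 1000.0 = 6.9584e+05 TJ
Q_s = 6.9584e+05 TJ


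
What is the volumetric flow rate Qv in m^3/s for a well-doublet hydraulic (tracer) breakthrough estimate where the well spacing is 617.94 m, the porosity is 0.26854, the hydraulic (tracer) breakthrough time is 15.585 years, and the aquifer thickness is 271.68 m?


Qv = pi*hr*phi*L^2 / (3*t_bt*365.25*86400)
Qv = pi*271.68*0.26854*617.94^2 / (3*15.585*365.25*86400)
Qv = 0.059317 m^3/s


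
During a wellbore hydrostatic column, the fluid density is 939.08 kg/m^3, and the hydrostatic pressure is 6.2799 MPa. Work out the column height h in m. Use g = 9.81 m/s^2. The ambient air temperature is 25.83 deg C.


h = P * 1e6 / (g * rho)
h = 6.2799 * 1e6 / (9.81 * 939.08)
h = 681.68 m


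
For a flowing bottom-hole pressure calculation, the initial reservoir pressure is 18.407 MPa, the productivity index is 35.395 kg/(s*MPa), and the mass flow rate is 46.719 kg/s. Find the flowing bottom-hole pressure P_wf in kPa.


P_wf = P_i - mdot / PI
P_wf = 18.407 - 46.719 / 35.395
P_wf = 17.08707 MPa
Convert: 17.08707 MPa * 1000.0 = 17087 kPa
P_wf = 17087 kPa


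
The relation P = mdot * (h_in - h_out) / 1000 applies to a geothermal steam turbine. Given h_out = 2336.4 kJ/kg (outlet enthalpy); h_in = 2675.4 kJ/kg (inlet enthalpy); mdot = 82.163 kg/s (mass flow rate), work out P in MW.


P = mdot * (h_in - h_out) / 1000
P = 82.163 * (2675.4 - 2336.4) / 1000
P = 27.853 MW


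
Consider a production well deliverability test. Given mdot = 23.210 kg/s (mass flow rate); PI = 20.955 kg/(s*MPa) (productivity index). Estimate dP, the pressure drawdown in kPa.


dP = mdot * 1000 / PI
dP = 23.210 * 1000 / 20.955
dP = 1107.6 kPa


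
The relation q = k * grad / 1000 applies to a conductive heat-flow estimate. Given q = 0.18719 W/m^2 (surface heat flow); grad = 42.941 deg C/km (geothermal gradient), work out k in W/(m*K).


k = q * 1000 / grad
k = 0.18719 * 1000 / 42.941
k = 4.3592 W/(m*K)


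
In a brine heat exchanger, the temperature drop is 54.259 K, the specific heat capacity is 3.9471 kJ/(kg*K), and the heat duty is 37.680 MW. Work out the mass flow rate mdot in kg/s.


mdot = Q * 1000 / (cp * dT)
mdot = 37.680 * 1000 / (3.9471 * 54.259)
mdot = 175.94 kg/s


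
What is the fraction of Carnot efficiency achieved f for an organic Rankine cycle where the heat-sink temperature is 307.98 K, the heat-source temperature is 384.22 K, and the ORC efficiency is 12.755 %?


f = (eta_orc/100) / (1 - Tc/Th)
f = (12.755/100) / (1 - 307.98/384.22)
f = 0.64280


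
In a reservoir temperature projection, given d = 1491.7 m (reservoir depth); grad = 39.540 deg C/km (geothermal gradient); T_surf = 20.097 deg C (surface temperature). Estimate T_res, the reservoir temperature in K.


T_res = T_surf + grad * d / 1000
T_res = 20.097 + 39.540 * 1491.7 / 1000
T_res = 79.07882 deg C
Convert to K: 79.07882 + 273.15 = 352.23 K
T_res = 352.23 K


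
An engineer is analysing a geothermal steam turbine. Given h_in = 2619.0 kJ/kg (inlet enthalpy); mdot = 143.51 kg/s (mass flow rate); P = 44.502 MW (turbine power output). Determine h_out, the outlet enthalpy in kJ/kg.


h_out = h_in - P * 1000 / mdot
h_out = 2619.0 - 44.502 * 1000 / 143.51
h_out = 2308.9 kJ/kg


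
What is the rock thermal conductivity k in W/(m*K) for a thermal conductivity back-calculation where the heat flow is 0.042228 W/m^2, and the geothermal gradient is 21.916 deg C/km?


k = q / (grad / 1000)
k = 0.042228 / (21.916 / 1000)
k = 1.9268 W/(m*K)


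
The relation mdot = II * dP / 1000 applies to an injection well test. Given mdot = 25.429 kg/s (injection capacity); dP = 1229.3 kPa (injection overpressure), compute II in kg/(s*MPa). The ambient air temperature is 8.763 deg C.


II = mdot * 1000 / dP
II = 25.429 * 1000 / 1229.3
II = 20.686 kg/(s*MPa)


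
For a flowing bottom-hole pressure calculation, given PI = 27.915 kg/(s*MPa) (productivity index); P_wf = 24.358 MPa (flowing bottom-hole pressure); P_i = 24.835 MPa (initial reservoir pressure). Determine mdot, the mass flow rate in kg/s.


mdot = (P_i - P_wf) * PI
mdot = (24.835 - 24.358) * 27.915
mdot = 13.315 kg/s


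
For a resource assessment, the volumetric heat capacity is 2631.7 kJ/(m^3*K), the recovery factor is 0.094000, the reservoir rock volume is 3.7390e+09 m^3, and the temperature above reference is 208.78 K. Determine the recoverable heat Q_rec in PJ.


Step 1: Q_s = Vr*rhoc*dT/1e12 = 3.7390e+09*2631.7*208.78/1e12 = 2054.380 PJ
Step 2: Q_rec = Q_s * RF = 2054.380 * 0.094 = 193.11 PJ
Q_rec = 193.11 PJ


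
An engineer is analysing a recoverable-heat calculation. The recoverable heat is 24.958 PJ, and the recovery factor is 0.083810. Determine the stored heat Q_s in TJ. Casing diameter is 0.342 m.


Q_s = Q_rec / RF
Q_s = 24.958 / 0.083810
Q_s = 297.7926 PJ
Convert: 297.7926 PJ * 1000.0 = 2.9779e+05 TJ
Q_s = 2.9779e+05 TJ


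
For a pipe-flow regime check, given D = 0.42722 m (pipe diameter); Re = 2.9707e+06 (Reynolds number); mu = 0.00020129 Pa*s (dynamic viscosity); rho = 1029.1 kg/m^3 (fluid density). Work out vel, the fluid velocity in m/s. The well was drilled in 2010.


vel = Re * mu / (rho * D)
vel = 2.9707e+06 * 0.00020129 / (1029.1 * 0.42722)
vel = 1.3601 m/s


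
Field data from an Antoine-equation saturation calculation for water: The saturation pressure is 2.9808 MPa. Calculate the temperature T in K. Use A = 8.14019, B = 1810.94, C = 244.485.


T = B / (A - log10(P_sat * 760 / 0.101325)) - C
T = 1810.94 / (8.14019 - log10(2.9808 * 760 / 0.101325)) - 244.485
T = 233.2398 deg C
Convert to K: 233.2398 + 273.15 = 506.39 K
T = 506.39 K


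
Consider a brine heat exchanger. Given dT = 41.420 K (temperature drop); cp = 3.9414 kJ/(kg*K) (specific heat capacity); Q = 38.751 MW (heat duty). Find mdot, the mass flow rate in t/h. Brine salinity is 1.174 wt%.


mdot = Q * 1000 / (cp * dT)
mdot = 38.751 * 1000 / (3.9414 * 41.420)
mdot = 237.3681 kg/s
Convert: 237.3681 kg/s * 3.6 = 854.53 t/h
mdot = 854.53 t/h


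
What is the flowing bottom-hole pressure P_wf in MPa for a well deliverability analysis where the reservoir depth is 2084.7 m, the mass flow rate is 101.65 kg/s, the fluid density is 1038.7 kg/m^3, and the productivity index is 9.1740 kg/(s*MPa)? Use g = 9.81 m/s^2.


Step 1: P_i = rho*g*h/1e6 = 1038.7*9.81*2084.7/1e6 = 21.24236 MPa
Step 2: P_wf = P_i - mdot/PI = 21.24236 - 101.65/9.174 = 10.162 MPa
P_wf = 10.162 MPa


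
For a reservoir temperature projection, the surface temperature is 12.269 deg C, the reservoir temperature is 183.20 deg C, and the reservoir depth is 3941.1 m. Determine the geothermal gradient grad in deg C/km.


grad = (T_res - T_surf) / d * 1000
grad = (183.20 - 12.269) / 3941.1 * 1000
grad = 43.371 deg C/km


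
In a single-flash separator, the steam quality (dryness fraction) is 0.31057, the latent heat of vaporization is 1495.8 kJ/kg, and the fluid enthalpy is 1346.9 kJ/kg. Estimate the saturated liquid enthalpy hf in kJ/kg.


hf = h - x * hfg
hf = 1346.9 - 0.31057 * 1495.8
hf = 882.35 kJ/kg


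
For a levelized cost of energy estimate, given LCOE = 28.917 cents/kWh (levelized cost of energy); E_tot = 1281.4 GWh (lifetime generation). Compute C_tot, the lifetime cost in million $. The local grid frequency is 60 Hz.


C_tot = LCOE / 100 * E_tot
C_tot = 28.917 / 100 * 1281.4
C_tot = 370.54 million $


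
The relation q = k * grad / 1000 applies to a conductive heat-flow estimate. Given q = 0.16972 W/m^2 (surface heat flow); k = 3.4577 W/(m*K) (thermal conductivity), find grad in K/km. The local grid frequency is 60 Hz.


grad = q * 1000 / k
grad = 0.16972 * 1000 / 3.4577
grad = 49.08465 deg C/km
Convert: 49.08465 deg C/km * 1.0 = 49.085 K/km
grad = 49.085 K/km


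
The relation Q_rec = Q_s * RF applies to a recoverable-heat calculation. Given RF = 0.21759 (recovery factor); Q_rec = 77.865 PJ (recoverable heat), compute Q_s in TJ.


Q_s = Q_rec / RF
Q_s = 77.865 / 0.21759
Q_s = 357.8519 PJ
Convert: 357.8519 PJ * 1000.0 = 3.5785e+05 TJ
Q_s = 3.5785e+05 TJ


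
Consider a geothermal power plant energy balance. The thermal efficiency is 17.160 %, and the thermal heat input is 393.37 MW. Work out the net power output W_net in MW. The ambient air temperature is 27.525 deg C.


W_net = eta / 100 * Q_in
W_net = 17.160 / 100 * 393.37
W_net = 67.502 MW


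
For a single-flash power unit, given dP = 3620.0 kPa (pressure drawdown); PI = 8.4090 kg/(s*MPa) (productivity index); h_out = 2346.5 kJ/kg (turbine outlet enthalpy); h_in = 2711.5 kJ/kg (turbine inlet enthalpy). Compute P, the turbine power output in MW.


Step 1: mdot = PI * dP / 1000 = 8.409 * 3620.0 / 1000 = 30.44058 kg/s
Step 2: P = mdot*(h_in - h_out)/1000 = 30.44058*(2711.5 - 2346.5)/1000 = 11.111 MW
P = 11.111 MW


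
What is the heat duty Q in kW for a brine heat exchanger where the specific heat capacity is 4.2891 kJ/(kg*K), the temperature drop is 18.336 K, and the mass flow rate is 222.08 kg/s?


Q = mdot * cp * dT / 1000
Q = 222.08 * 4.2891 * 18.336 / 1000
Q = 17.46547 MW
Convert: 17.46547 MW * 1000.0 = 17465 kW
Q = 17465 kW


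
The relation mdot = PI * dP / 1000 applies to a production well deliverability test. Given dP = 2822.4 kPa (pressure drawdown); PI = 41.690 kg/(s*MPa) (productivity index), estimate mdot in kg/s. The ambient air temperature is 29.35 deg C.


mdot = PI * dP / 1000
mdot = 41.690 * 2822.4 / 1000
mdot = 117.67 kg/s


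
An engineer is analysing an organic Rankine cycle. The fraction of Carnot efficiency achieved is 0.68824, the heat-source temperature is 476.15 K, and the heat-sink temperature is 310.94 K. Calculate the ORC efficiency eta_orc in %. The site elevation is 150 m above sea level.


eta_orc = (1 - Tc/Th) * f * 100
eta_orc = (1 - 310.94/476.15) * 0.68824 * 100
eta_orc = 23.880 %


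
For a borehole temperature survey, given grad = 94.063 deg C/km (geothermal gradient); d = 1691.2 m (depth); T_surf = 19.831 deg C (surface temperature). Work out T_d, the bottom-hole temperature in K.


T_d = T_surf + grad * d / 1000
T_d = 19.831 + 94.063 * 1691.2 / 1000
T_d = 178.9103 deg C
Convert to K: 178.9103 + 273.15 = 452.06 K
T_d = 452.06 K


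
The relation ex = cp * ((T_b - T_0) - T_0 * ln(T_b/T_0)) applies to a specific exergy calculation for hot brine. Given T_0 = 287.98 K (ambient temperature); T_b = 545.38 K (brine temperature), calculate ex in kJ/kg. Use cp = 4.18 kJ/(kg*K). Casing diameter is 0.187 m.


ex = cp * ((T_b - T_0) - T_0 * ln(T_b/T_0))
ex = 4.18 * ((545.38 - 287.98) - 287.98 * ln(545.38/287.98))
ex = 307.22 kJ/kg


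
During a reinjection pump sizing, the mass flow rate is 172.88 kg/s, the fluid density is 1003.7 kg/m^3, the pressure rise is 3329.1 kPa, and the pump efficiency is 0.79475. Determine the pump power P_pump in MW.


P_pump = mdot * dP / (rho * eta)
P_pump = 172.88 * 3329.1 / (1003.7 * 0.79475)
P_pump = 721.5013 kW
Convert: 721.5013 kW * 0.001 = 0.72150 MW
P_pump = 0.72150 MW


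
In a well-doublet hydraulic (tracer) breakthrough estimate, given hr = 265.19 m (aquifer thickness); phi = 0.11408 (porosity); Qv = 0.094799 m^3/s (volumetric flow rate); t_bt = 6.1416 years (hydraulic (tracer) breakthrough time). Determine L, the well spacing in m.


L = sqrt(t_bt*365.25*86400*3*Qv / (pi*hr*phi))
L = sqrt(6.1416*365.25*86400*3*0.094799 / (pi*265.19*0.11408))
L = 761.55 m


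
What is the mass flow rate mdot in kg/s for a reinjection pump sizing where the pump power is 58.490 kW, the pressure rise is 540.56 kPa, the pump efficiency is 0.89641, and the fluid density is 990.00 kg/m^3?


mdot = P_pump * rho * eta / dP
mdot = 58.490 * 990.00 * 0.89641 / 540.56
mdot = 96.024 kg/s


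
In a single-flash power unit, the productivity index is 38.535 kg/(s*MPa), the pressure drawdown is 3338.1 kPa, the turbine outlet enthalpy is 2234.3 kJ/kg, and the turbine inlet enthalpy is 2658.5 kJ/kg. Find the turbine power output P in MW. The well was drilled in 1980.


Step 1: mdot = PI * dP / 1000 = 38.535 * 3338.1 / 1000 = 128.6337 kg/s
Step 2: P = mdot*(h_in - h_out)/1000 = 128.6337*(2658.5 - 2234.3)/1000 = 54.566 MW
P = 54.566 MW


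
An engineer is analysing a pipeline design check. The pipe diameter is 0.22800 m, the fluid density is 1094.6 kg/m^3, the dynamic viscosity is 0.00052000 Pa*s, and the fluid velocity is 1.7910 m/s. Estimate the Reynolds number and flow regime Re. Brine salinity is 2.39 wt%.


Step 1: Re = rho*vel*D/mu = 1094.6*1.791*0.228/0.00052 = 8.5957e+05
Step 2: Re = 8.5957e+05 > 4000, so flow is turbulent.
Re = 8.5957e+05 (turbulent)


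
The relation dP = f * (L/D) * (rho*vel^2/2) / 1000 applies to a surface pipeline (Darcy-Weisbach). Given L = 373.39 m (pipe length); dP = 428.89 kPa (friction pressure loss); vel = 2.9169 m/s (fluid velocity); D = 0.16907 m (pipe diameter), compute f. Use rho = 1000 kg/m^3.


f = dP*1000 / ((L/D)*(rho*vel^2/2))
f = 428.89*1000 / ((373.39/0.16907)*(1000*2.9169^2/2))
f = 0.045650


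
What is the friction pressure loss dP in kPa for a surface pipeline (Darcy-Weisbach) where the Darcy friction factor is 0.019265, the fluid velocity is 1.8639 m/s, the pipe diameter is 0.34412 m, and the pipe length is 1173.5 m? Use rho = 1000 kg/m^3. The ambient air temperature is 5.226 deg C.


dP = f * (L/D) * (rho*vel^2/2) / 1000
dP = 0.019265 * (1173.5/0.34412) * (1000*1.8639^2/2) / 1000
dP = 114.12 kPa


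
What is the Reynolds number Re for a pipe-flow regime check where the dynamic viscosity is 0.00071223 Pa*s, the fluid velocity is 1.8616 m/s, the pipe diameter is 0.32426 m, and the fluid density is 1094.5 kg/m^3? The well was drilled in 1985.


Re = rho * vel * D / mu
Re = 1094.5 * 1.8616 * 0.32426 / 0.00071223
Re = 9.2763e+05


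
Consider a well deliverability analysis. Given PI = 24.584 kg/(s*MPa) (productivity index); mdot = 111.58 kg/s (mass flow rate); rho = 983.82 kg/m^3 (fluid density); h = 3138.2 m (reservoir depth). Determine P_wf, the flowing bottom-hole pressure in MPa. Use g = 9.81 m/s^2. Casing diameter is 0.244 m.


Step 1: P_i = rho*g*h/1e6 = 983.82*9.81*3138.2/1e6 = 30.28763 MPa
Step 2: P_wf = P_i - mdot/PI = 30.28763 - 111.58/24.584 = 25.749 MPa
P_wf = 25.749 MPa


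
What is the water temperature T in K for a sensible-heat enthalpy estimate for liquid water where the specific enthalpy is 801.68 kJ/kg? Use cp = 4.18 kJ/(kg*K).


T = h / cp
T = 801.68 / 4.18
T = 191.7895 deg C
Convert to K: 191.7895 + 273.15 = 464.94 K
T = 464.94 K


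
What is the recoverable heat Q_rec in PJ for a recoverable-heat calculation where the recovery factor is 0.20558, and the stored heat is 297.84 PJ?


Q_rec = Q_s * RF
Q_rec = 297.84 * 0.20558
Q_rec = 61.230 PJ


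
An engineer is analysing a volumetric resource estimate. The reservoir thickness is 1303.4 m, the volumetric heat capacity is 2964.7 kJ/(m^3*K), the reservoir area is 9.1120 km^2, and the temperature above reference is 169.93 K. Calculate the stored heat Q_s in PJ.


Step 1: Vr = A*1e6*hr = 9.112*1e6*1303.4 = 1.187658e+10 m^3
Step 2: Q_s = Vr*rhoc*dT/1e12 = 1.187658e+10*2964.7*169.93/1e12 = 5983.3 PJ
Q_s = 5983.3 PJ


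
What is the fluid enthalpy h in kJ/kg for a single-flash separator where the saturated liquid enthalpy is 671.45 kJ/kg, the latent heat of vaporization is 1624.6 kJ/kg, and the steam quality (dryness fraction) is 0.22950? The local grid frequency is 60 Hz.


h = hf + x * hfg
h = 671.45 + 0.22950 * 1624.6
h = 1044.3 kJ/kg


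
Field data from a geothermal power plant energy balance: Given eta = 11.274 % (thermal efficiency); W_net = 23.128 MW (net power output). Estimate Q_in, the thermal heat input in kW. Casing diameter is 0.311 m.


Q_in = W_net / (eta / 100)
Q_in = 23.128 / (11.274 / 100)
Q_in = 205.1446 MW
Convert: 205.1446 MW * 1000.0 = 2.0514e+05 kW
Q_in = 2.0514e+05 kW


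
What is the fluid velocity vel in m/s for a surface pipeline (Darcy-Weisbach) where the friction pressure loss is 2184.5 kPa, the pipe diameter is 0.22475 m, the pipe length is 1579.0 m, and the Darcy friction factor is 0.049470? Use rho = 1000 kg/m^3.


vel = sqrt(dP*1000*2*D / (f*L*rho))
vel = sqrt(2184.5*1000*2*0.22475 / (0.049470*1579.0*1000))
vel = 3.5455 m/s


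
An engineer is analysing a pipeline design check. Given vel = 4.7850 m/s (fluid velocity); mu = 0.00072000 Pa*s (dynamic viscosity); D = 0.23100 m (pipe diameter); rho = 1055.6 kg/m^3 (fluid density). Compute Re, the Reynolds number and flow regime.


Step 1: Re = rho*vel*D/mu = 1055.6*4.785*0.231/0.00072 = 1.6205e+06
Step 2: Re = 1.6205e+06 > 4000, so flow is turbulent.
Re = 1.6205e+06 (turbulent)


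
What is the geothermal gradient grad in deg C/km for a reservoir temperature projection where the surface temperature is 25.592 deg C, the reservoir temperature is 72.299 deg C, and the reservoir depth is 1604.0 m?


grad = (T_res - T_surf) / d * 1000
grad = (72.299 - 25.592) / 1604.0 * 1000
grad = 29.119 deg C/km


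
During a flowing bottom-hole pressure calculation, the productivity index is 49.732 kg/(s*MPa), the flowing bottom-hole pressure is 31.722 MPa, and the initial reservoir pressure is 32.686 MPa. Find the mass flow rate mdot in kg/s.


mdot = (P_i - P_wf) * PI
mdot = (32.686 - 31.722) * 49.732
mdot = 47.942 kg/s


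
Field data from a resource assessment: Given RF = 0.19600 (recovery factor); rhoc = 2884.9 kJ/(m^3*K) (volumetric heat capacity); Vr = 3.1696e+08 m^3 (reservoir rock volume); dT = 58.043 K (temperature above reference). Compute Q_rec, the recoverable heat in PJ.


Step 1: Q_s = Vr*rhoc*dT/1e12 = 3.1696e+08*2884.9*58.043/1e12 = 53.07440 PJ
Step 2: Q_rec = Q_s * RF = 53.07440 * 0.196 = 10.403 PJ
Q_rec = 10.403 PJ


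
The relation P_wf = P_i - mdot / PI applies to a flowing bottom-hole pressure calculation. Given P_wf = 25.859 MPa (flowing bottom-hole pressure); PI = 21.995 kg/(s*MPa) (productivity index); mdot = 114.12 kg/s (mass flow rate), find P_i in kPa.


P_i = P_wf + mdot / PI
P_i = 25.859 + 114.12 / 21.995
P_i = 31.04745 MPa
Convert: 31.04745 MPa * 1000.0 = 31047 kPa
P_i = 31047 kPa


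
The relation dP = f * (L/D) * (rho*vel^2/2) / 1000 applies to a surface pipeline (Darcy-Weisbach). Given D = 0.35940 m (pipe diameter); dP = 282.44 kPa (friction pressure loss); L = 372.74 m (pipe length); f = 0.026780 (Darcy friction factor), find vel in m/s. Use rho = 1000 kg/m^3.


vel = sqrt(dP*1000*2*D / (f*L*rho))
vel = sqrt(282.44*1000*2*0.35940 / (0.026780*372.74*1000))
vel = 4.5098 m/s


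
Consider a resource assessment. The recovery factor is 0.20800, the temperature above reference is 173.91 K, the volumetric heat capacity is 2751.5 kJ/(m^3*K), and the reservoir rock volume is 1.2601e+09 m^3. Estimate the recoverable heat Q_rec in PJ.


Step 1: Q_s = Vr*rhoc*dT/1e12 = 1.2601e+09*2751.5*173.91/1e12 = 602.9747 PJ
Step 2: Q_rec = Q_s * RF = 602.9747 * 0.208 = 125.42 PJ
Q_rec = 125.42 PJ


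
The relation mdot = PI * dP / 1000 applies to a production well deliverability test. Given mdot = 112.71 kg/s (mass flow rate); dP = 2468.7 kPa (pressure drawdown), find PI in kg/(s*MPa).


PI = mdot * 1000 / dP
PI = 112.71 * 1000 / 2468.7
PI = 45.656 kg/(s*MPa)


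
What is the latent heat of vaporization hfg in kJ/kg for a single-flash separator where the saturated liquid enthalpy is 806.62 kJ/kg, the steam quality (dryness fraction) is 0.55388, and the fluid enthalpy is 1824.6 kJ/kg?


hfg = (h - hf) / x
hfg = (1824.6 - 806.62) / 0.55388
hfg = 1837.9 kJ/kg


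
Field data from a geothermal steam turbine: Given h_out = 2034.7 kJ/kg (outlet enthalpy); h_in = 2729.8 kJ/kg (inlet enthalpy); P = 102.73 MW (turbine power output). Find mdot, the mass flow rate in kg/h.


mdot = P * 1000 / (h_in - h_out)
mdot = 102.73 * 1000 / (2729.8 - 2034.7)
mdot = 147.7917 kg/s
Convert: 147.7917 kg/s * 3600.0 = 5.3205e+05 kg/h
mdot = 5.3205e+05 kg/h
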